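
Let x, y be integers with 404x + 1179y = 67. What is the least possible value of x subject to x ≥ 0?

149

gcd(1179, 404) = 1.
1 divides 67, so solutions exist.
By Bézout, 404*(143) + 1179*(-49) = 1.
Scale by 67/1 = 67: (x₀, y₀) = (9581, -3283).
General solution: x = 9581 + 1179t, y = -3283 - 404t for integer t.
x ≥ 0: smallest is 9581 mod 1179 = 149 (at t = -8), with y = -51.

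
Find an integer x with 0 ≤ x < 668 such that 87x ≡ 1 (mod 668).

gcd(668, 87) = 1.
By Bézout, 87·(215) + 668·(-28) = 1.
So 87·215 ≡ 1 (mod 668), and 215 mod 668 = 215.

215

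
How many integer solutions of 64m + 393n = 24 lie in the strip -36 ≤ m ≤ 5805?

15

gcd(393, 64) = 1.
By Bézout, 64*(43) + 393*(-7) = 1.
Particular solution: (246, -40).
General solution: m = 246 + 393t, n = -40 - 64t for integer t.
-36 ≤ 246 + 393t ≤ 5805 gives t ∈ [0, 14], which is 15 values.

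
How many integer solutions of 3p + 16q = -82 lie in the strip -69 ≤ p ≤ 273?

gcd(16, 3):
  16 = 5*3 + 1
  3 = 3*1
so gcd(16, 3) = 1.
Back-substitute for Bézout coefficients:
  1 = 16 - 5*3
  ... = 3*(-5) + 16*(1)
Scale by -82: particular solution (410, -82); reduce p mod 16: (10, -7).
General solution: p = 10 + 16t, q = -7 - 3t for integer t.
-69 ≤ 10 + 16t ≤ 273 gives t ∈ [-4, 16], which is 21 values.

21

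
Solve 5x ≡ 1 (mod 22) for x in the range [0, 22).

gcd(22, 5):
  22 = 4×5 + 2
  5 = 2×2 + 1
  2 = 2×1
so gcd(22, 5) = 1.
Back-substitute for Bézout coefficients:
  1 = 5 - 2×2
  ... = 5×(9) + 22×(-2)
So 5×9 ≡ 1 (mod 22), and 9 mod 22 = 9.

9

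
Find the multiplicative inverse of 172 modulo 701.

485

gcd(701, 172) = 1  (701 = 4*172 + 13, 172 = 13*13 + 3, 13 = 4*3 + 1, 3 = 3*1).
Back-substituting, 172*(-216) + 701*(53) = 1.
So 172*-216 ≡ 1 (mod 701), and -216 mod 701 = 485.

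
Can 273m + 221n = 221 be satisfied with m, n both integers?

gcd(273, 221) = 13  (273 = 1·221 + 52, 221 = 4·52 + 13, 52 = 4·13).
13 divides 221, so integer solutions exist.

yes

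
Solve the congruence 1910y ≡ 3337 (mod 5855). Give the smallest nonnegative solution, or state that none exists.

gcd(5855, 1910) = 5.
5 does not divide 3337, so the congruence has no solution.

no solution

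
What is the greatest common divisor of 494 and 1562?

gcd(1562, 494) = 2  (1562 = 3×494 + 80, 494 = 6×80 + 14, 80 = 5×14 + 10, 14 = 1×10 + 4, 10 = 2×4 + 2, 4 = 2×2).

2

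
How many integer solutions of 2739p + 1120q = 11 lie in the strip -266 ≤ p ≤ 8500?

gcd(2739, 1120) = 1  (2739 = 2·1120 + 499, 1120 = 2·499 + 122, 499 = 4·122 + 11, 122 = 11·11 + 1, 11 = 11·1).
Back-substituting, 2739·(-101) + 1120·(247) = 1.
Scale by 11: particular solution (-1111, 2717); reduce p mod 1120: (9, -22).
General solution: p = 9 + 1120t, q = -22 - 2739t for integer t.
-266 ≤ 9 + 1120t ≤ 8500 gives t ∈ [0, 7], which is 8 values.

8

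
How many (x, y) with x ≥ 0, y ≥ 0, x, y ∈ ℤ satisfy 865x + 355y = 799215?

13

gcd(865, 355):
  865 = 2*355 + 155
  355 = 2*155 + 45
  155 = 3*45 + 20
  45 = 2*20 + 5
  20 = 4*5
so gcd(865, 355) = 5.
Back-substitute for Bézout coefficients:
  5 = 45 - 2*20
  ... = 865*(-16) + 355*(39)
Scale by 159843: one solution is (-2557488, 6233877). Reduce x mod 71: (3, 2244).
General: x = 3 + 71t, y = 2244 - 173t.
x ≥ 0 ⇒ t ≥ 0; y ≥ 0 ⇒ t ≤ 12. So t ∈ [0, 12]: 13 solutions.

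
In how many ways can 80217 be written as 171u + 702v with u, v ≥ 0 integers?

gcd(702, 171) = 9.
By Bézout, 171*(37) + 702*(-9) = 9.
One solution: (75, 96).
General: u = 75 + 78t, v = 96 - 19t.
u ≥ 0 ⇒ t ≥ 0; v ≥ 0 ⇒ t ≤ 5. So t ∈ [0, 5]: 6 solutions.

6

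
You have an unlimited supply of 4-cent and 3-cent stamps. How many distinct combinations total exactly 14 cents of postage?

1

Need nonnegative integers with 4j + 3k = 14.
gcd(4, 3) = 1, and 4·(1) + 3·(-1) = 1.
So (j₀, k₀) = (14, -14); general j = 14 + 3t, k = -14 - 4t.
j ≥ 0 ⇒ t ≥ -4; k ≥ 0 ⇒ t ≤ -4. That's 1 value of t.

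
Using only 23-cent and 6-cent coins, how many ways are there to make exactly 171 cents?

1

Need nonnegative integers with 23j + 6k = 171.
gcd(23, 6) = 1, and 23·(-1) + 6·(4) = 1.
So (j₀, k₀) = (-171, 684); general j = -171 + 6t, k = 684 - 23t.
j ≥ 0 ⇒ t ≥ 29; k ≥ 0 ⇒ t ≤ 29. That's 1 value of t.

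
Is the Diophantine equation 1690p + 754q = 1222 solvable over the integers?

gcd(1690, 754) = 26.
26 divides 1222, so integer solutions exist.

yes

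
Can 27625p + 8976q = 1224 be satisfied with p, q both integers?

yes

gcd(27625, 8976) = 17  (27625 = 3×8976 + 697, 8976 = 12×697 + 612, 697 = 1×612 + 85, 612 = 7×85 + 17, 85 = 5×17).
17 divides 1224, so integer solutions exist.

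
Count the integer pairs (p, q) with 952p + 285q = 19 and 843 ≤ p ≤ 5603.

gcd(952, 285):
  952 = 3*285 + 97
  285 = 2*97 + 91
  97 = 1*91 + 6
  91 = 15*6 + 1
  6 = 6*1
so gcd(952, 285) = 1.
Back-substitute for Bézout coefficients:
  1 = 91 - 15*6
  ... = 952*(-47) + 285*(157)
Scale by 19: particular solution (-893, 2983); reduce p mod 285: (247, -825).
General solution: p = 247 + 285t, q = -825 - 952t for integer t.
843 ≤ 247 + 285t ≤ 5603 gives t ∈ [3, 18], which is 16 values.

16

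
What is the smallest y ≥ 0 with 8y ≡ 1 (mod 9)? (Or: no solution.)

8

gcd(9, 8):
  9 = 1*8 + 1
  8 = 8*1
so gcd(9, 8) = 1.
1 divides 1, so solutions exist.
Back-substitute for Bézout coefficients:
  1 = 9 - 1*8
  ... = 8*(-1) + 9*(1)
So 8*(-1) ≡ 1 (mod 9); multiply by 1: y ≡ -1 (mod 9).
Smallest nonnegative: y = -1 mod 9 = 8.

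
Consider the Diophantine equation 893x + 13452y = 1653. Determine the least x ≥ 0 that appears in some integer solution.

gcd(13452, 893) = 19  (13452 = 15*893 + 57, 893 = 15*57 + 38, 57 = 1*38 + 19, 38 = 2*19).
19 divides 1653, so solutions exist.
Back-substituting, 893*(-241) + 13452*(16) = 19.
Scale by 1653/19 = 87: (x₀, y₀) = (-20967, 1392).
General solution: x = -20967 + 708t, y = 1392 - 47t for integer t.
x ≥ 0: smallest is -20967 mod 708 = 273 (at t = 30), with y = -18.

273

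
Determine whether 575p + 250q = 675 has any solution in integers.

yes

gcd(575, 250) = 25  (575 = 2×250 + 75, 250 = 3×75 + 25, 75 = 3×25).
25 divides 675, so integer solutions exist.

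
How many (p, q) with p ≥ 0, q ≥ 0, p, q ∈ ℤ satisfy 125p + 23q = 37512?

gcd(125, 23) = 1.
By Bézout, 125·(7) + 23·(-38) = 1.
One solution: (16, 1544).
General: p = 16 + 23t, q = 1544 - 125t.
p ≥ 0 ⇒ t ≥ 0; q ≥ 0 ⇒ t ≤ 12. So t ∈ [0, 12]: 13 solutions.

13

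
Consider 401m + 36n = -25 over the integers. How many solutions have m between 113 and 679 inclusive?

16

gcd(401, 36):
  401 = 11×36 + 5
  36 = 7×5 + 1
  5 = 5×1
so gcd(401, 36) = 1.
Back-substitute for Bézout coefficients:
  1 = 36 - 7×5
  ... = 401×(-7) + 36×(78)
Scale by -25: particular solution (175, -1950); reduce m mod 36: (31, -346).
General solution: m = 31 + 36t, n = -346 - 401t for integer t.
113 ≤ 31 + 36t ≤ 679 gives t ∈ [3, 18], which is 16 values.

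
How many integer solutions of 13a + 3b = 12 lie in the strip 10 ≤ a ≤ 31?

7

gcd(13, 3) = 1  (13 = 4×3 + 1, 3 = 3×1).
Back-substituting, 13×(1) + 3×(-4) = 1.
Scale by 12: particular solution (12, -48); reduce a mod 3: (0, 4).
General solution: a = 0 + 3t, b = 4 - 13t for integer t.
10 ≤ 0 + 3t ≤ 31 gives t ∈ [4, 10], which is 7 values.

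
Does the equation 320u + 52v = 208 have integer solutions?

gcd(320, 52) = 4.
4 divides 208, so integer solutions exist.

yes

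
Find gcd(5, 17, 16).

gcd(17, 5) = 1  (17 = 3·5 + 2, 5 = 2·2 + 1, 2 = 2·1).
gcd(1, 16) = 1.

1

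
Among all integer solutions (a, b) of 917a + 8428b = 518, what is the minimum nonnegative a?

166

gcd(8428, 917):
  8428 = 9*917 + 175
  917 = 5*175 + 42
  175 = 4*42 + 7
  42 = 6*7
so gcd(8428, 917) = 7.
7 divides 518, so solutions exist.
Back-substitute for Bézout coefficients:
  7 = 175 - 4*42
  ... = 917*(-193) + 8428*(21)
Scale by 518/7 = 74: (a₀, b₀) = (-14282, 1554).
General solution: a = -14282 + 1204t, b = 1554 - 131t for integer t.
a ≥ 0: smallest is -14282 mod 1204 = 166 (at t = 12), with b = -18.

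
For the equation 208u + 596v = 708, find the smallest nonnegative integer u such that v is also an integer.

12

gcd(596, 208) = 4.
4 divides 708, so solutions exist.
By Bézout, 208·(43) + 596·(-15) = 4.
Scale by 708/4 = 177: (u₀, v₀) = (7611, -2655).
General solution: u = 7611 + 149t, v = -2655 - 52t for integer t.
u ≥ 0: smallest is 7611 mod 149 = 12 (at t = -51), with v = -3.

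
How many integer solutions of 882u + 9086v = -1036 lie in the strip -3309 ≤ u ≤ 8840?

gcd(9086, 882) = 14.
By Bézout, 882*(-103) + 9086*(10) = 14.
Particular solution: (483, -47).
General solution: u = 483 + 649t, v = -47 - 63t for integer t.
-3309 ≤ 483 + 649t ≤ 8840 gives t ∈ [-5, 12], which is 18 values.

18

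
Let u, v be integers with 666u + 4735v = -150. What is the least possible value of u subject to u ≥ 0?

gcd(4735, 666) = 1.
1 divides -150, so solutions exist.
By Bézout, 666*(-519) + 4735*(73) = 1.
Scale by -150/1 = -150: (u₀, v₀) = (77850, -10950).
General solution: u = 77850 + 4735t, v = -10950 - 666t for integer t.
u ≥ 0: smallest is 77850 mod 4735 = 2090 (at t = -16), with v = -294.

2090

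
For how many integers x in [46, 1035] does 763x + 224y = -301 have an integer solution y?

gcd(763, 224):
  763 = 3*224 + 91
  224 = 2*91 + 42
  91 = 2*42 + 7
  42 = 6*7
so gcd(763, 224) = 7.
Back-substitute for Bézout coefficients:
  7 = 91 - 2*42
  ... = 763*(5) + 224*(-17)
Scale by -43: particular solution (-215, 731); reduce x mod 32: (9, -32).
General solution: x = 9 + 32t, y = -32 - 109t for integer t.
46 ≤ 9 + 32t ≤ 1035 gives t ∈ [2, 32], which is 31 values.

31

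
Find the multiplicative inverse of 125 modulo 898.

gcd(898, 125) = 1.
By Bézout, 125×(273) + 898×(-38) = 1.
So 125×273 ≡ 1 (mod 898), and 273 mod 898 = 273.

273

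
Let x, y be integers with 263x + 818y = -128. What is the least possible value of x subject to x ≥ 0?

662

gcd(818, 263):
  818 = 3·263 + 29
  263 = 9·29 + 2
  29 = 14·2 + 1
  2 = 2·1
so gcd(818, 263) = 1.
1 divides -128, so solutions exist.
Back-substitute for Bézout coefficients:
  1 = 29 - 14·2
  ... = 263·(-395) + 818·(127)
Scale by -128/1 = -128: (x₀, y₀) = (50560, -16256).
General solution: x = 50560 + 818t, y = -16256 - 263t for integer t.
x ≥ 0: smallest is 50560 mod 818 = 662 (at t = -61), with y = -213.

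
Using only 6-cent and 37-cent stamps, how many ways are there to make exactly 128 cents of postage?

Need nonnegative integers with 6j + 37k = 128.
gcd(6, 37) = 1, and 6·(-6) + 37·(1) = 1.
So (j₀, k₀) = (-768, 128); general j = -768 + 37t, k = 128 - 6t.
j ≥ 0 ⇒ t ≥ 21; k ≥ 0 ⇒ t ≤ 21. That's 1 value of t.

1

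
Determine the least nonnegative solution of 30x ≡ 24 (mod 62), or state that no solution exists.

gcd(62, 30):
  62 = 2×30 + 2
  30 = 15×2
so gcd(62, 30) = 2.
2 divides 24, so solutions exist.
Back-substitute for Bézout coefficients:
  2 = 62 - 2×30
  ... = 30×(-2) + 62×(1)
So 30×(-2) ≡ 2 (mod 62); multiply by 12: x ≡ -24 (mod 31).
Smallest nonnegative: x = -24 mod 31 = 7.

7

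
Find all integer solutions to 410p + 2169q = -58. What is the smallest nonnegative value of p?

1333

gcd(2169, 410) = 1  (2169 = 5*410 + 119, 410 = 3*119 + 53, 119 = 2*53 + 13, 53 = 4*13 + 1, 13 = 13*1).
1 divides -58, so solutions exist.
Back-substituting, 410*(164) + 2169*(-31) = 1.
Scale by -58/1 = -58: (p₀, q₀) = (-9512, 1798).
General solution: p = -9512 + 2169t, q = 1798 - 410t for integer t.
p ≥ 0: smallest is -9512 mod 2169 = 1333 (at t = 5), with q = -252.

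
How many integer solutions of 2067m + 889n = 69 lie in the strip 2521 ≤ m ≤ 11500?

gcd(2067, 889) = 1.
By Bézout, 2067×(-283) + 889×(658) = 1.
Particular solution: (31, -72).
General solution: m = 31 + 889t, n = -72 - 2067t for integer t.
2521 ≤ 31 + 889t ≤ 11500 gives t ∈ [3, 12], which is 10 values.

10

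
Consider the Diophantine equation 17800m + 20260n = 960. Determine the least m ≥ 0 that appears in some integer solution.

642

gcd(20260, 17800) = 20.
20 divides 960, so solutions exist.
By Bézout, 17800×(140) + 20260×(-123) = 20.
Scale by 960/20 = 48: (m₀, n₀) = (6720, -5904).
General solution: m = 6720 + 1013t, n = -5904 - 890t for integer t.
m ≥ 0: smallest is 6720 mod 1013 = 642 (at t = -6), with n = -564.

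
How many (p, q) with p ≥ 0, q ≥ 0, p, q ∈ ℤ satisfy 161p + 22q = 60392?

gcd(161, 22) = 1  (161 = 7*22 + 7, 22 = 3*7 + 1, 7 = 7*1).
Back-substituting, 161*(-3) + 22*(22) = 1.
Scale by 60392: one solution is (-181176, 1328624). Reduce p mod 22: (16, 2628).
General: p = 16 + 22t, q = 2628 - 161t.
p ≥ 0 ⇒ t ≥ 0; q ≥ 0 ⇒ t ≤ 16. So t ∈ [0, 16]: 17 solutions.

17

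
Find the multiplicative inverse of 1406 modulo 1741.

343

gcd(1741, 1406) = 1  (1741 = 1*1406 + 335, 1406 = 4*335 + 66, 335 = 5*66 + 5, 66 = 13*5 + 1, 5 = 5*1).
Back-substituting, 1406*(343) + 1741*(-277) = 1.
So 1406*343 ≡ 1 (mod 1741), and 343 mod 1741 = 343.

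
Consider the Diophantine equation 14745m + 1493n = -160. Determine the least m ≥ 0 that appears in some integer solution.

1050

gcd(14745, 1493) = 1.
1 divides -160, so solutions exist.
By Bézout, 14745*(460) + 1493*(-4543) = 1.
Scale by -160/1 = -160: (m₀, n₀) = (-73600, 726880).
General solution: m = -73600 + 1493t, n = 726880 - 14745t for integer t.
m ≥ 0: smallest is -73600 mod 1493 = 1050 (at t = 50), with n = -10370.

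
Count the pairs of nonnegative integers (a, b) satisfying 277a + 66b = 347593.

19

gcd(277, 66) = 1.
By Bézout, 277·(-5) + 66·(21) = 1.
One solution: (13, 5212).
General: a = 13 + 66t, b = 5212 - 277t.
a ≥ 0 ⇒ t ≥ 0; b ≥ 0 ⇒ t ≤ 18. So t ∈ [0, 18]: 19 solutions.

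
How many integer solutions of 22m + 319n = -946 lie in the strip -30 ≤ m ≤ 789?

28

gcd(319, 22) = 11.
By Bézout, 22*(-14) + 319*(1) = 11.
Particular solution: (15, -4).
General solution: m = 15 + 29t, n = -4 - 2t for integer t.
-30 ≤ 15 + 29t ≤ 789 gives t ∈ [-1, 26], which is 28 values.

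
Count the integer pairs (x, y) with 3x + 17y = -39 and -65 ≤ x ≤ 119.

11

gcd(17, 3) = 1.
By Bézout, 3·(6) + 17·(-1) = 1.
Particular solution: (4, -3).
General solution: x = 4 + 17t, y = -3 - 3t for integer t.
-65 ≤ 4 + 17t ≤ 119 gives t ∈ [-4, 6], which is 11 values.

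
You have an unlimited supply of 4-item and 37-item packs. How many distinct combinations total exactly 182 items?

Need nonnegative integers with 4j + 37k = 182.
gcd(4, 37) = 1, and 4·(-9) + 37·(1) = 1.
So (j₀, k₀) = (-1638, 182); general j = -1638 + 37t, k = 182 - 4t.
j ≥ 0 ⇒ t ≥ 45; k ≥ 0 ⇒ t ≤ 45. That's 1 value of t.

1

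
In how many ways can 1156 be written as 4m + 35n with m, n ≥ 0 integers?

gcd(35, 4) = 1.
By Bézout, 4*(9) + 35*(-1) = 1.
One solution: (9, 32).
General: m = 9 + 35t, n = 32 - 4t.
m ≥ 0 ⇒ t ≥ 0; n ≥ 0 ⇒ t ≤ 8. So t ∈ [0, 8]: 9 solutions.

9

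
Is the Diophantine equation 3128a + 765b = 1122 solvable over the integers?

gcd(3128, 765) = 17.
17 divides 1122, so integer solutions exist.

yes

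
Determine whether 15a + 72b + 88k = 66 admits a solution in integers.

yes

gcd(72, 15):
  72 = 4*15 + 12
  15 = 1*12 + 3
  12 = 4*3
so gcd(72, 15) = 3.
gcd(3, 88) = 1.
1 divides 66, so integer solutions exist.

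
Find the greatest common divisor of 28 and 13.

1

gcd(28, 13):
  28 = 2·13 + 2
  13 = 6·2 + 1
  2 = 2·1
so gcd(28, 13) = 1.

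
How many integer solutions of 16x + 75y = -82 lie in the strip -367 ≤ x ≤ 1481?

gcd(75, 16) = 1.
By Bézout, 16*(-14) + 75*(3) = 1.
Particular solution: (23, -6).
General solution: x = 23 + 75t, y = -6 - 16t for integer t.
-367 ≤ 23 + 75t ≤ 1481 gives t ∈ [-5, 19], which is 25 values.

25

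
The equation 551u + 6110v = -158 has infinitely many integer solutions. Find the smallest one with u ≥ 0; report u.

5522

gcd(6110, 551) = 1.
1 divides -158, so solutions exist.
By Bézout, 551×(-499) + 6110×(45) = 1.
Scale by -158/1 = -158: (u₀, v₀) = (78842, -7110).
General solution: u = 78842 + 6110t, v = -7110 - 551t for integer t.
u ≥ 0: smallest is 78842 mod 6110 = 5522 (at t = -12), with v = -498.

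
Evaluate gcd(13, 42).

gcd(42, 13):
  42 = 3·13 + 3
  13 = 4·3 + 1
  3 = 3·1
so gcd(42, 13) = 1.

1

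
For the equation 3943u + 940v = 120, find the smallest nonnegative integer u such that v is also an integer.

540

gcd(3943, 940):
  3943 = 4·940 + 183
  940 = 5·183 + 25
  183 = 7·25 + 8
  25 = 3·8 + 1
  8 = 8·1
so gcd(3943, 940) = 1.
1 divides 120, so solutions exist.
Back-substitute for Bézout coefficients:
  1 = 25 - 3·8
  ... = 3943·(-113) + 940·(474)
Scale by 120/1 = 120: (u₀, v₀) = (-13560, 56880).
General solution: u = -13560 + 940t, v = 56880 - 3943t for integer t.
u ≥ 0: smallest is -13560 mod 940 = 540 (at t = 15), with v = -2265.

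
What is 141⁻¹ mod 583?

gcd(583, 141) = 1.
By Bézout, 141*(-215) + 583*(52) = 1.
So 141*-215 ≡ 1 (mod 583), and -215 mod 583 = 368.

368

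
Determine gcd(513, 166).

1

gcd(513, 166):
  513 = 3·166 + 15
  166 = 11·15 + 1
  15 = 15·1
so gcd(513, 166) = 1.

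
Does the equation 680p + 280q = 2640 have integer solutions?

gcd(680, 280) = 40  (680 = 2·280 + 120, 280 = 2·120 + 40, 120 = 3·40).
40 divides 2640, so integer solutions exist.

yes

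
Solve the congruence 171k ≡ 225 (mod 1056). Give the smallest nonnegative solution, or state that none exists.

131

gcd(1056, 171):
  1056 = 6×171 + 30
  171 = 5×30 + 21
  30 = 1×21 + 9
  21 = 2×9 + 3
  9 = 3×3
so gcd(1056, 171) = 3.
3 divides 225, so solutions exist.
Back-substitute for Bézout coefficients:
  3 = 21 - 2×9
  ... = 171×(105) + 1056×(-17)
So 171×(105) ≡ 3 (mod 1056); multiply by 75: k ≡ 7875 (mod 352).
Smallest nonnegative: k = 7875 mod 352 = 131.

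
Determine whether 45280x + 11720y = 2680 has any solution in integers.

yes

gcd(45280, 11720) = 40  (45280 = 3×11720 + 10120, 11720 = 1×10120 + 1600, 10120 = 6×1600 + 520, 1600 = 3×520 + 40, 520 = 13×40).
40 divides 2680, so integer solutions exist.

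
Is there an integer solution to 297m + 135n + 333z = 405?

yes

gcd(297, 135) = 27  (297 = 2·135 + 27, 135 = 5·27).
gcd(27, 333) = 9.
9 divides 405, so integer solutions exist.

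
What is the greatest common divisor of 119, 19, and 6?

1

gcd(119, 19):
  119 = 6*19 + 5
  19 = 3*5 + 4
  5 = 1*4 + 1
  4 = 4*1
so gcd(119, 19) = 1.
gcd(1, 6) = 1.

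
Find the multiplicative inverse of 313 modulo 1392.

169

gcd(1392, 313) = 1.
By Bézout, 313×(169) + 1392×(-38) = 1.
So 313×169 ≡ 1 (mod 1392), and 169 mod 1392 = 169.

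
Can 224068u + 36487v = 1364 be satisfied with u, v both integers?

yes

gcd(224068, 36487) = 31.
31 divides 1364, so integer solutions exist.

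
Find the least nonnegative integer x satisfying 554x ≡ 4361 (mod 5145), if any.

2989

gcd(5145, 554):
  5145 = 9·554 + 159
  554 = 3·159 + 77
  159 = 2·77 + 5
  77 = 15·5 + 2
  5 = 2·2 + 1
  2 = 2·1
so gcd(5145, 554) = 1.
1 divides 4361, so solutions exist.
Back-substitute for Bézout coefficients:
  1 = 5 - 2·2
  ... = 554·(-2071) + 5145·(223)
So 554·(-2071) ≡ 1 (mod 5145); multiply by 4361: x ≡ -9031631 (mod 5145).
Smallest nonnegative: x = -9031631 mod 5145 = 2989.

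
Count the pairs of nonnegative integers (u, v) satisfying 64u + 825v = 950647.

18

gcd(825, 64) = 1  (825 = 12*64 + 57, 64 = 1*57 + 7, 57 = 8*7 + 1, 7 = 7*1).
Back-substituting, 64*(-116) + 825*(9) = 1.
Scale by 950647: one solution is (-110275052, 8555823). Reduce u mod 825: (223, 1135).
General: u = 223 + 825t, v = 1135 - 64t.
u ≥ 0 ⇒ t ≥ 0; v ≥ 0 ⇒ t ≤ 17. So t ∈ [0, 17]: 18 solutions.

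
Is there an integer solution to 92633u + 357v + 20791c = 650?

gcd(92633, 357) = 17.
gcd(17, 20791) = 17.
17 does not divide 650 (remainder 4), so no integer solutions.

no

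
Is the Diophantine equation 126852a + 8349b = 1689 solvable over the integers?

gcd(126852, 8349) = 33  (126852 = 15*8349 + 1617, 8349 = 5*1617 + 264, 1617 = 6*264 + 33, 264 = 8*33).
33 does not divide 1689 (remainder 6), so no integer solutions.

no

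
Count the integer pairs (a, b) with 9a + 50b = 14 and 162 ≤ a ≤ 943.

15

gcd(50, 9):
  50 = 5·9 + 5
  9 = 1·5 + 4
  5 = 1·4 + 1
  4 = 4·1
so gcd(50, 9) = 1.
Back-substitute for Bézout coefficients:
  1 = 5 - 1·4
  ... = 9·(-11) + 50·(2)
Scale by 14: particular solution (-154, 28); reduce a mod 50: (46, -8).
General solution: a = 46 + 50t, b = -8 - 9t for integer t.
162 ≤ 46 + 50t ≤ 943 gives t ∈ [3, 17], which is 15 values.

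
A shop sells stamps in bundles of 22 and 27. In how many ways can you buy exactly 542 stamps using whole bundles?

Need nonnegative integers with 22j + 27k = 542.
gcd(22, 27) = 1, and 22·(-11) + 27·(9) = 1.
So (j₀, k₀) = (-5962, 4878); general j = -5962 + 27t, k = 4878 - 22t.
j ≥ 0 ⇒ t ≥ 221; k ≥ 0 ⇒ t ≤ 221. That's 1 value of t.

1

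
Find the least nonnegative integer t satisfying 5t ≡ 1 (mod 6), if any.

gcd(6, 5) = 1  (6 = 1×5 + 1, 5 = 5×1).
1 divides 1, so solutions exist.
Back-substituting, 5×(-1) + 6×(1) = 1.
So 5×(-1) ≡ 1 (mod 6); multiply by 1: t ≡ -1 (mod 6).
Smallest nonnegative: t = -1 mod 6 = 5.

5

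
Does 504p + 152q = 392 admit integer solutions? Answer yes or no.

yes

gcd(504, 152) = 8  (504 = 3×152 + 48, 152 = 3×48 + 8, 48 = 6×8).
8 divides 392, so integer solutions exist.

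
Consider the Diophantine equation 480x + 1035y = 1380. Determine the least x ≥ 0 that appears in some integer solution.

46

gcd(1035, 480):
  1035 = 2·480 + 75
  480 = 6·75 + 30
  75 = 2·30 + 15
  30 = 2·15
so gcd(1035, 480) = 15.
15 divides 1380, so solutions exist.
Back-substitute for Bézout coefficients:
  15 = 75 - 2·30
  ... = 480·(-28) + 1035·(13)
Scale by 1380/15 = 92: (x₀, y₀) = (-2576, 1196).
General solution: x = -2576 + 69t, y = 1196 - 32t for integer t.
x ≥ 0: smallest is -2576 mod 69 = 46 (at t = 38), with y = -20.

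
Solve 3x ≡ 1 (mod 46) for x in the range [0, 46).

gcd(46, 3) = 1  (46 = 15×3 + 1, 3 = 3×1).
Back-substituting, 3×(-15) + 46×(1) = 1.
So 3×-15 ≡ 1 (mod 46), and -15 mod 46 = 31.

31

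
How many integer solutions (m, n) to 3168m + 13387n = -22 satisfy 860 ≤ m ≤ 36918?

gcd(13387, 3168) = 11  (13387 = 4·3168 + 715, 3168 = 4·715 + 308, 715 = 2·308 + 99, 308 = 3·99 + 11, 99 = 9·11).
Back-substituting, 3168·(131) + 13387·(-31) = 11.
Scale by -2: particular solution (-262, 62); reduce m mod 1217: (955, -226).
General solution: m = 955 + 1217t, n = -226 - 288t for integer t.
860 ≤ 955 + 1217t ≤ 36918 gives t ∈ [0, 29], which is 30 values.

30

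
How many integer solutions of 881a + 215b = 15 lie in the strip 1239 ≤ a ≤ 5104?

18

gcd(881, 215) = 1.
By Bézout, 881*(41) + 215*(-168) = 1.
Particular solution: (185, -758).
General solution: a = 185 + 215t, b = -758 - 881t for integer t.
1239 ≤ 185 + 215t ≤ 5104 gives t ∈ [5, 22], which is 18 values.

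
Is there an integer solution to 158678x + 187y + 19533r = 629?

gcd(158678, 187) = 17  (158678 = 848·187 + 102, 187 = 1·102 + 85, 102 = 1·85 + 17, 85 = 5·17).
gcd(17, 19533) = 17.
17 divides 629, so integer solutions exist.

yes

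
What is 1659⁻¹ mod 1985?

274

gcd(1985, 1659) = 1.
By Bézout, 1659·(274) + 1985·(-229) = 1.
So 1659·274 ≡ 1 (mod 1985), and 274 mod 1985 = 274.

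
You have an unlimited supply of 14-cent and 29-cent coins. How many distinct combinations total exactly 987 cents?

2

Need nonnegative integers with 14j + 29k = 987.
gcd(14, 29) = 1, and 14·(-2) + 29·(1) = 1.
So (j₀, k₀) = (-1974, 987); general j = -1974 + 29t, k = 987 - 14t.
j ≥ 0 ⇒ t ≥ 69; k ≥ 0 ⇒ t ≤ 70. That's 2 values of t.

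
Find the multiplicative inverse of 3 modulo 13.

9

gcd(13, 3) = 1  (13 = 4·3 + 1, 3 = 3·1).
Back-substituting, 3·(-4) + 13·(1) = 1.
So 3·-4 ≡ 1 (mod 13), and -4 mod 13 = 9.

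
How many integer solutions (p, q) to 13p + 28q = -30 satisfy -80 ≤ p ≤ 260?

gcd(28, 13) = 1.
By Bézout, 13*(13) + 28*(-6) = 1.
Particular solution: (2, -2).
General solution: p = 2 + 28t, q = -2 - 13t for integer t.
-80 ≤ 2 + 28t ≤ 260 gives t ∈ [-2, 9], which is 12 values.

12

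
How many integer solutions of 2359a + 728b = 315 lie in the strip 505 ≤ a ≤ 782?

2

gcd(2359, 728) = 7.
By Bézout, 2359·(25) + 728·(-81) = 7.
Particular solution: (85, -275).
General solution: a = 85 + 104t, b = -275 - 337t for integer t.
505 ≤ 85 + 104t ≤ 782 gives t ∈ [5, 6], which is 2 values.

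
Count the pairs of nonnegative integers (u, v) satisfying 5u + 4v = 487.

24

gcd(5, 4) = 1.
By Bézout, 5×(1) + 4×(-1) = 1.
One solution: (3, 118).
General: u = 3 + 4t, v = 118 - 5t.
u ≥ 0 ⇒ t ≥ 0; v ≥ 0 ⇒ t ≤ 23. So t ∈ [0, 23]: 24 solutions.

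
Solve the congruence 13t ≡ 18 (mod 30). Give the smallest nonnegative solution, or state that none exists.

6

gcd(30, 13) = 1.
1 divides 18, so solutions exist.
By Bézout, 13*(7) + 30*(-3) = 1.
So 13*(7) ≡ 1 (mod 30); multiply by 18: t ≡ 126 (mod 30).
Smallest nonnegative: t = 126 mod 30 = 6.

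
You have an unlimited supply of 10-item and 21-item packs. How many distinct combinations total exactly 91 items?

1

Need nonnegative integers with 10j + 21k = 91.
gcd(10, 21) = 1, and 10·(-2) + 21·(1) = 1.
So (j₀, k₀) = (-182, 91); general j = -182 + 21t, k = 91 - 10t.
j ≥ 0 ⇒ t ≥ 9; k ≥ 0 ⇒ t ≤ 9. That's 1 value of t.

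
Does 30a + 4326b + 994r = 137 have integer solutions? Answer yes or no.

gcd(4326, 30):
  4326 = 144·30 + 6
  30 = 5·6
so gcd(4326, 30) = 6.
gcd(6, 994) = 2.
2 does not divide 137 (remainder 1), so no integer solutions.

no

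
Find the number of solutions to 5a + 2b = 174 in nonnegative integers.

18

gcd(5, 2) = 1  (5 = 2·2 + 1, 2 = 2·1).
Back-substituting, 5·(1) + 2·(-2) = 1.
Scale by 174: one solution is (174, -348). Reduce a mod 2: (0, 87).
General: a = 0 + 2t, b = 87 - 5t.
a ≥ 0 ⇒ t ≥ 0; b ≥ 0 ⇒ t ≤ 17. So t ∈ [0, 17]: 18 solutions.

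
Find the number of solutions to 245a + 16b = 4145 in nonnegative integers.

gcd(245, 16):
  245 = 15·16 + 5
  16 = 3·5 + 1
  5 = 5·1
so gcd(245, 16) = 1.
Back-substitute for Bézout coefficients:
  1 = 16 - 3·5
  ... = 245·(-3) + 16·(46)
Scale by 4145: one solution is (-12435, 190670). Reduce a mod 16: (13, 60).
General: a = 13 + 16t, b = 60 - 245t.
a ≥ 0 ⇒ t ≥ 0; b ≥ 0 ⇒ t ≤ 0. So t ∈ [0, 0]: 1 solution.

1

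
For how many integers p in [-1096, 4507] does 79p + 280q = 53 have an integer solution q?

20

gcd(280, 79) = 1.
By Bézout, 79×(39) + 280×(-11) = 1.
Particular solution: (107, -30).
General solution: p = 107 + 280t, q = -30 - 79t for integer t.
-1096 ≤ 107 + 280t ≤ 4507 gives t ∈ [-4, 15], which is 20 values.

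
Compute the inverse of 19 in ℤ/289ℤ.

gcd(289, 19):
  289 = 15×19 + 4
  19 = 4×4 + 3
  4 = 1×3 + 1
  3 = 3×1
so gcd(289, 19) = 1.
Back-substitute for Bézout coefficients:
  1 = 4 - 1×3
  ... = 19×(-76) + 289×(5)
So 19×-76 ≡ 1 (mod 289), and -76 mod 289 = 213.

213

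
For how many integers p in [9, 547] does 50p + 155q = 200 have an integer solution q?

17

gcd(155, 50) = 5.
By Bézout, 50×(-3) + 155×(1) = 5.
Particular solution: (4, 0).
General solution: p = 4 + 31t, q = 0 - 10t for integer t.
9 ≤ 4 + 31t ≤ 547 gives t ∈ [1, 17], which is 17 values.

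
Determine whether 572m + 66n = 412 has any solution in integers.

no

gcd(572, 66) = 22  (572 = 8×66 + 44, 66 = 1×44 + 22, 44 = 2×22).
22 does not divide 412 (remainder 16), so no integer solutions.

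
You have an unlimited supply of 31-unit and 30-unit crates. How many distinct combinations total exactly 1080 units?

Need nonnegative integers with 31j + 30k = 1080.
gcd(31, 30) = 1, and 31·(1) + 30·(-1) = 1.
So (j₀, k₀) = (1080, -1080); general j = 1080 + 30t, k = -1080 - 31t.
j ≥ 0 ⇒ t ≥ -36; k ≥ 0 ⇒ t ≤ -35. That's 2 values of t.

2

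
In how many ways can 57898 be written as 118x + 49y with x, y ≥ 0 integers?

10

gcd(118, 49) = 1  (118 = 2·49 + 20, 49 = 2·20 + 9, 20 = 2·9 + 2, 9 = 4·2 + 1, 2 = 2·1).
Back-substituting, 118·(-22) + 49·(53) = 1.
Scale by 57898: one solution is (-1273756, 3068594). Reduce x mod 49: (48, 1066).
General: x = 48 + 49t, y = 1066 - 118t.
x ≥ 0 ⇒ t ≥ 0; y ≥ 0 ⇒ t ≤ 9. So t ∈ [0, 9]: 10 solutions.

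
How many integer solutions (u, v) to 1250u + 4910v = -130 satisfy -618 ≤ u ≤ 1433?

gcd(4910, 1250) = 10.
By Bézout, 1250*(55) + 4910*(-14) = 10.
Particular solution: (267, -68).
General solution: u = 267 + 491t, v = -68 - 125t for integer t.
-618 ≤ 267 + 491t ≤ 1433 gives t ∈ [-1, 2], which is 4 values.

4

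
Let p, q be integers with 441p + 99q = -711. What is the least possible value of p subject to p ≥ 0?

4

gcd(441, 99):
  441 = 4·99 + 45
  99 = 2·45 + 9
  45 = 5·9
so gcd(441, 99) = 9.
9 divides -711, so solutions exist.
Back-substitute for Bézout coefficients:
  9 = 99 - 2·45
  ... = 441·(-2) + 99·(9)
Scale by -711/9 = -79: (p₀, q₀) = (158, -711).
General solution: p = 158 + 11t, q = -711 - 49t for integer t.
p ≥ 0: smallest is 158 mod 11 = 4 (at t = -14), with q = -25.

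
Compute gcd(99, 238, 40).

1

gcd(238, 99) = 1.
gcd(1, 40) = 1.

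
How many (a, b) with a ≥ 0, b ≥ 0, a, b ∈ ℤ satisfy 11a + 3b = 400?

12

gcd(11, 3):
  11 = 3·3 + 2
  3 = 1·2 + 1
  2 = 2·1
so gcd(11, 3) = 1.
Back-substitute for Bézout coefficients:
  1 = 3 - 1·2
  ... = 11·(-1) + 3·(4)
Scale by 400: one solution is (-400, 1600). Reduce a mod 3: (2, 126).
General: a = 2 + 3t, b = 126 - 11t.
a ≥ 0 ⇒ t ≥ 0; b ≥ 0 ⇒ t ≤ 11. So t ∈ [0, 11]: 12 solutions.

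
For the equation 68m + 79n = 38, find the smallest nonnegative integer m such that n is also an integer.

54

gcd(79, 68):
  79 = 1·68 + 11
  68 = 6·11 + 2
  11 = 5·2 + 1
  2 = 2·1
so gcd(79, 68) = 1.
1 divides 38, so solutions exist.
Back-substitute for Bézout coefficients:
  1 = 11 - 5·2
  ... = 68·(-36) + 79·(31)
Scale by 38/1 = 38: (m₀, n₀) = (-1368, 1178).
General solution: m = -1368 + 79t, n = 1178 - 68t for integer t.
m ≥ 0: smallest is -1368 mod 79 = 54 (at t = 18), with n = -46.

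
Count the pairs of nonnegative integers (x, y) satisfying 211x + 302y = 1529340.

24

gcd(302, 211) = 1  (302 = 1·211 + 91, 211 = 2·91 + 29, 91 = 3·29 + 4, 29 = 7·4 + 1, 4 = 4·1).
Back-substituting, 211·(73) + 302·(-51) = 1.
Scale by 1529340: one solution is (111641820, -77996340). Reduce x mod 302: (272, 4874).
General: x = 272 + 302t, y = 4874 - 211t.
x ≥ 0 ⇒ t ≥ 0; y ≥ 0 ⇒ t ≤ 23. So t ∈ [0, 23]: 24 solutions.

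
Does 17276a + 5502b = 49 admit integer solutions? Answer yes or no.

gcd(17276, 5502):
  17276 = 3·5502 + 770
  5502 = 7·770 + 112
  770 = 6·112 + 98
  112 = 1·98 + 14
  98 = 7·14
so gcd(17276, 5502) = 14.
14 does not divide 49 (remainder 7), so no integer solutions.

no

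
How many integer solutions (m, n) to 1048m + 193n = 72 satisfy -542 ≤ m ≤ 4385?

gcd(1048, 193) = 1.
By Bézout, 1048*(-93) + 193*(505) = 1.
Particular solution: (59, -320).
General solution: m = 59 + 193t, n = -320 - 1048t for integer t.
-542 ≤ 59 + 193t ≤ 4385 gives t ∈ [-3, 22], which is 26 values.

26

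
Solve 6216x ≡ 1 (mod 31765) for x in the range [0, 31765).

gcd(31765, 6216) = 1.
By Bézout, 6216×(-4359) + 31765×(853) = 1.
So 6216×-4359 ≡ 1 (mod 31765), and -4359 mod 31765 = 27406.

27406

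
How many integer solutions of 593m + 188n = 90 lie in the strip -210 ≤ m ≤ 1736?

11

gcd(593, 188):
  593 = 3·188 + 29
  188 = 6·29 + 14
  29 = 2·14 + 1
  14 = 14·1
so gcd(593, 188) = 1.
Back-substitute for Bézout coefficients:
  1 = 29 - 2·14
  ... = 593·(13) + 188·(-41)
Scale by 90: particular solution (1170, -3690); reduce m mod 188: (42, -132).
General solution: m = 42 + 188t, n = -132 - 593t for integer t.
-210 ≤ 42 + 188t ≤ 1736 gives t ∈ [-1, 9], which is 11 values.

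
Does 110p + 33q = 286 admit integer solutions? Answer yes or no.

gcd(110, 33) = 11  (110 = 3*33 + 11, 33 = 3*11).
11 divides 286, so integer solutions exist.

yes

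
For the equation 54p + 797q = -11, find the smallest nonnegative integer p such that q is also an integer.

723

gcd(797, 54):
  797 = 14·54 + 41
  54 = 1·41 + 13
  41 = 3·13 + 2
  13 = 6·2 + 1
  2 = 2·1
so gcd(797, 54) = 1.
1 divides -11, so solutions exist.
Back-substitute for Bézout coefficients:
  1 = 13 - 6·2
  ... = 54·(369) + 797·(-25)
Scale by -11/1 = -11: (p₀, q₀) = (-4059, 275).
General solution: p = -4059 + 797t, q = 275 - 54t for integer t.
p ≥ 0: smallest is -4059 mod 797 = 723 (at t = 6), with q = -49.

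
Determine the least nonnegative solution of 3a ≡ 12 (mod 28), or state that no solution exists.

4

gcd(28, 3) = 1.
1 divides 12, so solutions exist.
By Bézout, 3*(-9) + 28*(1) = 1.
So 3*(-9) ≡ 1 (mod 28); multiply by 12: a ≡ -108 (mod 28).
Smallest nonnegative: a = -108 mod 28 = 4.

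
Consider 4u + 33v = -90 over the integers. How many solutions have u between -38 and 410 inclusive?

gcd(33, 4) = 1.
By Bézout, 4·(-8) + 33·(1) = 1.
Particular solution: (27, -6).
General solution: u = 27 + 33t, v = -6 - 4t for integer t.
-38 ≤ 27 + 33t ≤ 410 gives t ∈ [-1, 11], which is 13 values.

13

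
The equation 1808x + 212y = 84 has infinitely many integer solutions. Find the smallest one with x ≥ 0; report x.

gcd(1808, 212) = 4  (1808 = 8*212 + 112, 212 = 1*112 + 100, 112 = 1*100 + 12, 100 = 8*12 + 4, 12 = 3*4).
4 divides 84, so solutions exist.
Back-substituting, 1808*(-17) + 212*(145) = 4.
Scale by 84/4 = 21: (x₀, y₀) = (-357, 3045).
General solution: x = -357 + 53t, y = 3045 - 452t for integer t.
x ≥ 0: smallest is -357 mod 53 = 14 (at t = 7), with y = -119.

14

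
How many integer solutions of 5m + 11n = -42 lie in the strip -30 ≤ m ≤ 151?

gcd(11, 5) = 1.
By Bézout, 5*(-2) + 11*(1) = 1.
Particular solution: (7, -7).
General solution: m = 7 + 11t, n = -7 - 5t for integer t.
-30 ≤ 7 + 11t ≤ 151 gives t ∈ [-3, 13], which is 17 values.

17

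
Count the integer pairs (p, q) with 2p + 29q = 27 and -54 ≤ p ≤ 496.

19

gcd(29, 2) = 1  (29 = 14*2 + 1, 2 = 2*1).
Back-substituting, 2*(-14) + 29*(1) = 1.
Scale by 27: particular solution (-378, 27); reduce p mod 29: (28, -1).
General solution: p = 28 + 29t, q = -1 - 2t for integer t.
-54 ≤ 28 + 29t ≤ 496 gives t ∈ [-2, 16], which is 19 values.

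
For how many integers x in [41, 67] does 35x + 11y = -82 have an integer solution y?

2

gcd(35, 11) = 1.
By Bézout, 35*(-5) + 11*(16) = 1.
Particular solution: (3, -17).
General solution: x = 3 + 11t, y = -17 - 35t for integer t.
41 ≤ 3 + 11t ≤ 67 gives t ∈ [4, 5], which is 2 values.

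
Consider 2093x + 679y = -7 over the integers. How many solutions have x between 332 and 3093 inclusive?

28

gcd(2093, 679):
  2093 = 3×679 + 56
  679 = 12×56 + 7
  56 = 8×7
so gcd(2093, 679) = 7.
Back-substitute for Bézout coefficients:
  7 = 679 - 12×56
  ... = 2093×(-12) + 679×(37)
Scale by -1: particular solution (12, -37); reduce x mod 97: (12, -37).
General solution: x = 12 + 97t, y = -37 - 299t for integer t.
332 ≤ 12 + 97t ≤ 3093 gives t ∈ [4, 31], which is 28 values.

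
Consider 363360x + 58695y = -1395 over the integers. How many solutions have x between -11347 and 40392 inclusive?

13

gcd(363360, 58695) = 15  (363360 = 6·58695 + 11190, 58695 = 5·11190 + 2745, 11190 = 4·2745 + 210, 2745 = 13·210 + 15, 210 = 14·15).
Back-substituting, 363360·(-278) + 58695·(1721) = 15.
Scale by -93: particular solution (25854, -160053); reduce x mod 3913: (2376, -14709).
General solution: x = 2376 + 3913t, y = -14709 - 24224t for integer t.
-11347 ≤ 2376 + 3913t ≤ 40392 gives t ∈ [-3, 9], which is 13 values.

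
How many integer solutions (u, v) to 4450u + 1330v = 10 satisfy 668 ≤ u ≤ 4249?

27

gcd(4450, 1330) = 10.
By Bézout, 4450*(-26) + 1330*(87) = 10.
Particular solution: (107, -358).
General solution: u = 107 + 133t, v = -358 - 445t for integer t.
668 ≤ 107 + 133t ≤ 4249 gives t ∈ [5, 31], which is 27 values.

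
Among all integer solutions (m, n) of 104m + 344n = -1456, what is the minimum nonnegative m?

gcd(344, 104) = 8  (344 = 3×104 + 32, 104 = 3×32 + 8, 32 = 4×8).
8 divides -1456, so solutions exist.
Back-substituting, 104×(10) + 344×(-3) = 8.
Scale by -1456/8 = -182: (m₀, n₀) = (-1820, 546).
General solution: m = -1820 + 43t, n = 546 - 13t for integer t.
m ≥ 0: smallest is -1820 mod 43 = 29 (at t = 43), with n = -13.

29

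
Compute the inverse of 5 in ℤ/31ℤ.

gcd(31, 5):
  31 = 6×5 + 1
  5 = 5×1
so gcd(31, 5) = 1.
Back-substitute for Bézout coefficients:
  1 = 31 - 6×5
  ... = 5×(-6) + 31×(1)
So 5×-6 ≡ 1 (mod 31), and -6 mod 31 = 25.

25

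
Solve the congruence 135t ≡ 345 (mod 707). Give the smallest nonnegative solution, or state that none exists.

gcd(707, 135):
  707 = 5·135 + 32
  135 = 4·32 + 7
  32 = 4·7 + 4
  7 = 1·4 + 3
  4 = 1·3 + 1
  3 = 3·1
so gcd(707, 135) = 1.
1 divides 345, so solutions exist.
Back-substitute for Bézout coefficients:
  1 = 4 - 1·3
  ... = 135·(-199) + 707·(38)
So 135·(-199) ≡ 1 (mod 707); multiply by 345: t ≡ -68655 (mod 707).
Smallest nonnegative: t = -68655 mod 707 = 631.

631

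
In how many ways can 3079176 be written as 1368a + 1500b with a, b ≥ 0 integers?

18

gcd(1500, 1368) = 12  (1500 = 1×1368 + 132, 1368 = 10×132 + 48, 132 = 2×48 + 36, 48 = 1×36 + 12, 36 = 3×12).
Back-substituting, 1368×(34) + 1500×(-31) = 12.
Scale by 256598: one solution is (8724332, -7954538). Reduce a mod 125: (82, 1978).
General: a = 82 + 125t, b = 1978 - 114t.
a ≥ 0 ⇒ t ≥ 0; b ≥ 0 ⇒ t ≤ 17. So t ∈ [0, 17]: 18 solutions.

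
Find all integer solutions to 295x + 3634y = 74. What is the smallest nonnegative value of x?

3006

gcd(3634, 295) = 1  (3634 = 12×295 + 94, 295 = 3×94 + 13, 94 = 7×13 + 3, 13 = 4×3 + 1, 3 = 3×1).
1 divides 74, so solutions exist.
Back-substituting, 295×(1121) + 3634×(-91) = 1.
Scale by 74/1 = 74: (x₀, y₀) = (82954, -6734).
General solution: x = 82954 + 3634t, y = -6734 - 295t for integer t.
x ≥ 0: smallest is 82954 mod 3634 = 3006 (at t = -22), with y = -244.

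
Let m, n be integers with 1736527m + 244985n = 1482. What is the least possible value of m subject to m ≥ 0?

17101

gcd(1736527, 244985):
  1736527 = 7·244985 + 21632
  244985 = 11·21632 + 7033
  21632 = 3·7033 + 533
  7033 = 13·533 + 104
  533 = 5·104 + 13
  104 = 8·13
so gcd(1736527, 244985) = 13.
13 divides 1482, so solutions exist.
Back-substitute for Bézout coefficients:
  13 = 533 - 5·104
  ... = 1736527·(2299) + 244985·(-16296)
Scale by 1482/13 = 114: (m₀, n₀) = (262086, -1857744).
General solution: m = 262086 + 18845t, n = -1857744 - 133579t for integer t.
m ≥ 0: smallest is 262086 mod 18845 = 17101 (at t = -13), with n = -121217.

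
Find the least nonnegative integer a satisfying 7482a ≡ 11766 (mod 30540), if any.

5063

gcd(30540, 7482):
  30540 = 4×7482 + 612
  7482 = 12×612 + 138
  612 = 4×138 + 60
  138 = 2×60 + 18
  60 = 3×18 + 6
  18 = 3×6
so gcd(30540, 7482) = 6.
6 divides 11766, so solutions exist.
Back-substitute for Bézout coefficients:
  6 = 60 - 3×18
  ... = 7482×(-1547) + 30540×(379)
So 7482×(-1547) ≡ 6 (mod 30540); multiply by 1961: a ≡ -3033667 (mod 5090).
Smallest nonnegative: a = -3033667 mod 5090 = 5063.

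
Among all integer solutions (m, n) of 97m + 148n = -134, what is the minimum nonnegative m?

110

gcd(148, 97):
  148 = 1×97 + 51
  97 = 1×51 + 46
  51 = 1×46 + 5
  46 = 9×5 + 1
  5 = 5×1
so gcd(148, 97) = 1.
1 divides -134, so solutions exist.
Back-substitute for Bézout coefficients:
  1 = 46 - 9×5
  ... = 97×(29) + 148×(-19)
Scale by -134/1 = -134: (m₀, n₀) = (-3886, 2546).
General solution: m = -3886 + 148t, n = 2546 - 97t for integer t.
m ≥ 0: smallest is -3886 mod 148 = 110 (at t = 27), with n = -73.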